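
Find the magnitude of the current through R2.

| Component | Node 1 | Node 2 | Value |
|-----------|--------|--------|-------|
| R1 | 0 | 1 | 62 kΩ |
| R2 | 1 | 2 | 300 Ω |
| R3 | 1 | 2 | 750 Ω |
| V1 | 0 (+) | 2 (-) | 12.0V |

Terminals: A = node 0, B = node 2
Nodal analysis, taking node 2 as the 0 V reference.
Source V1 fixes V_0 = 12 V.
KCL at each unknown node (sum of currents leaving = 0; resistances in Ω):
  Node 1: (V_1 - 12)/62000 + (V_1 - 0)/300 + (V_1 - 0)/750 = 0
Collecting terms: 0.004683 × V_1 = 0.0001935  =>  V_1 = 0.04133 V
I_R2 = (V_1 - V_2)/R2 = (0.04133 - 0)/300 = 0.0001378 A
|I_R2| = 0.0001378 A

Final answer: |I_R2| = 0.0001378 A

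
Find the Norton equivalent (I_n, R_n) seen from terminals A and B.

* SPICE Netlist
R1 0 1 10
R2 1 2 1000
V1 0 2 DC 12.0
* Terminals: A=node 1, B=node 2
Find the Thévenin equivalent first; then I_n = V_th/R_th and R_n = R_th.
Step 1 — V_th is the open-circuit voltage V_A - V_B (nothing connected across the terminals).
Nodal analysis, taking node 2 as the 0 V reference.
Source V1 fixes V_0 = 12 V.
KCL at each unknown node (sum of currents leaving = 0; resistances in Ω):
  Node 1: (V_1 - 12)/10 + (V_1 - 0)/1000 = 0
Collecting terms: 0.101 × V_1 = 1.2  =>  V_1 = 11.88 V
V_th = V_1 - V_2 = 11.88 - 0 = 11.88 V
Step 2 — R_th: zero the source — replace V1 by a short circuit (node 2 merges into node 0) — and find the resistance seen between A (node 1) and B (node 0).
Reduce the network between node 1 (A) and node 0 (B) by series/parallel combination:
  Rp1 = R1 ‖ R2 (parallel, both between nodes 0 and 1) = 1/(1/10 + 1/1000) = 9.901 Ω
R_th = 9.901 Ω
I_n = V_th/R_th = 11.88/9.901 = 1.2 A, and R_n = R_th = 9.901 Ω

Final answer: I_n = 1.2 A, R_n = 9.901 Ω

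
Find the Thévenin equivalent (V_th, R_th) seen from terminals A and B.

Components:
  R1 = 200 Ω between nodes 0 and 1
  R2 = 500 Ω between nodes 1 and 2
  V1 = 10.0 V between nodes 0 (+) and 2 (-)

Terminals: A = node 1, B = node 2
Step 1 — V_th is the open-circuit voltage V_A - V_B (nothing connected across the terminals).
Nodal analysis, taking node 2 as the 0 V reference.
Source V1 fixes V_0 = 10 V.
KCL at each unknown node (sum of currents leaving = 0; resistances in Ω):
  Node 1: (V_1 - 10)/200 + (V_1 - 0)/500 = 0
Collecting terms: 0.007 × V_1 = 0.05  =>  V_1 = 7.143 V
V_th = V_1 - V_2 = 7.143 - 0 = 7.143 V
Step 2 — R_th: zero the source — replace V1 by a short circuit (node 2 merges into node 0) — and find the resistance seen between A (node 1) and B (node 0).
Reduce the network between node 1 (A) and node 0 (B) by series/parallel combination:
  Rp1 = R1 ‖ R2 (parallel, both between nodes 0 and 1) = 1/(1/200 + 1/500) = 142.9 Ω
R_th = 142.9 Ω

Final answer: V_th = 7.143 V, R_th = 142.9 Ω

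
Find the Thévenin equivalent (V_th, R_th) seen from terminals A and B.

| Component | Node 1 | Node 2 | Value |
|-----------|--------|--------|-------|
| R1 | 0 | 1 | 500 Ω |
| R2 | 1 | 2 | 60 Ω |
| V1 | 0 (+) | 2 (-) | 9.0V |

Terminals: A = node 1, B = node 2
Step 1 — V_th is the open-circuit voltage V_A - V_B (nothing connected across the terminals).
Nodal analysis, taking node 2 as the 0 V reference.
Source V1 fixes V_0 = 9 V.
KCL at each unknown node (sum of currents leaving = 0; resistances in Ω):
  Node 1: (V_1 - 9)/500 + (V_1 - 0)/60 = 0
Collecting terms: 0.01867 × V_1 = 0.018  =>  V_1 = 0.9643 V
V_th = V_1 - V_2 = 0.9643 - 0 = 0.9643 V
Step 2 — R_th: zero the source — replace V1 by a short circuit (node 2 merges into node 0) — and find the resistance seen between A (node 1) and B (node 0).
Reduce the network between node 1 (A) and node 0 (B) by series/parallel combination:
  Rp1 = R1 ‖ R2 (parallel, both between nodes 0 and 1) = 1/(1/500 + 1/60) = 53.57 Ω
R_th = 53.57 Ω

Final answer: V_th = 0.9643 V, R_th = 53.57 Ω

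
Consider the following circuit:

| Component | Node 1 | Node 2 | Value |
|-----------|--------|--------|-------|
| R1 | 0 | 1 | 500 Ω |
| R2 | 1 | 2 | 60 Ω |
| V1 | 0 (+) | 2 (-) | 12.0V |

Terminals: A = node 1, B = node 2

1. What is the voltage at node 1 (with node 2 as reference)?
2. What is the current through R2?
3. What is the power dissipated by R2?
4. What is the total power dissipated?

Nodal analysis, taking node 2 as the 0 V reference.
Source V1 fixes V_0 = 12 V.
KCL at each unknown node (sum of currents leaving = 0; resistances in Ω):
  Node 1: (V_1 - 12)/500 + (V_1 - 0)/60 = 0
Collecting terms: 0.01867 × V_1 = 0.024  =>  V_1 = 1.286 V
Part 1:
  Read off the nodal solution: V_1 = 1.286 V
Part 2:
  I_R2 = (V_1 - V_2)/R2 = (1.286 - 0)/60 = 0.02143 A
  Magnitude: I_R2 = 0.02143 A
Part 3:
  I_R2 = (V_1 - V_2)/R2 = (1.286 - 0)/60 = 0.02143 A
  P_R2 = I_R2² × R2 = (0.02143)² × 60 = 0.02755 W
Part 4:
  Power in each resistor, P = (ΔV)²/R:
    P_R1 = (12 - 1.286)²/500 = 0.2296 W
    P_R2 = (1.286 - 0)²/60 = 0.02755 W
  P_total = P_R1 + P_R2 = 0.2571 W

Final answers:
1. V_1 = 1.286 V
2. I_R2 = 0.02143 A
3. P_R2 = 0.02755 W
4. P_total = 0.2571 W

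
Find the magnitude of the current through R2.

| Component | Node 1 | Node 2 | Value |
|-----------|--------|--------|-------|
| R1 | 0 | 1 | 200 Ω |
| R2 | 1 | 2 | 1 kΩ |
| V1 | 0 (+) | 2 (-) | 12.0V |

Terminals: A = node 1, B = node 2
Nodal analysis, taking node 2 as the 0 V reference.
Source V1 fixes V_0 = 12 V.
KCL at each unknown node (sum of currents leaving = 0; resistances in Ω):
  Node 1: (V_1 - 12)/200 + (V_1 - 0)/1000 = 0
Collecting terms: 0.006 × V_1 = 0.06  =>  V_1 = 10 V
I_R2 = (V_1 - V_2)/R2 = (10 - 0)/1000 = 0.01 A
|I_R2| = 0.01 A

Final answer: |I_R2| = 0.01 A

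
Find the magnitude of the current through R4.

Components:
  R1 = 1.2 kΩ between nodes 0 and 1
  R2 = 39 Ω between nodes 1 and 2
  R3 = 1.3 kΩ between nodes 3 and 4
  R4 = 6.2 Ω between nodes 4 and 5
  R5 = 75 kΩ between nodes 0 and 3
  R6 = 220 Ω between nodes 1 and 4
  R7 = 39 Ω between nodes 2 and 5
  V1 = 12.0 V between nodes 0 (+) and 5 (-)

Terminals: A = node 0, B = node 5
Nodal analysis, taking node 5 as the 0 V reference.
Source V1 fixes V_0 = 12 V.
KCL at each unknown node (sum of currents leaving = 0; resistances in Ω):
  Node 1: (V_1 - 12)/1200 + (V_1 - V_2)/39 + (V_1 - V_4)/220 = 0
  Node 2: (V_2 - V_1)/39 + (V_2 - 0)/39 = 0
  Node 3: (V_3 - V_4)/1300 + (V_3 - 12)/75000 = 0
  Node 4: (V_4 - V_3)/1300 + (V_4 - 0)/6.2 + (V_4 - V_1)/220 = 0
Collecting terms (coefficients in siemens):
  0.03102·V_1 - 0.02564·V_2 - 0.004545·V_4 = 0.01
  0.05128·V_2 - 0.02564·V_1 = 0
  0.0007826·V_3 - 0.0007692·V_4 = 0.00016
  0.1666·V_4 - 0.004545·V_1 - 0.0007692·V_3 = 0
Solving these 4 simultaneous equations (Gaussian elimination) gives:
  V_1 = 0.5535 V, V_2 = 0.2767 V, V_3 = 0.2203 V, V_4 = 0.01612 V
I_R4 = (V_4 - V_5)/R4 = (0.01612 - 0)/6.2 = 0.0026 A
|I_R4| = 0.0026 A

Final answer: |I_R4| = 0.0026 A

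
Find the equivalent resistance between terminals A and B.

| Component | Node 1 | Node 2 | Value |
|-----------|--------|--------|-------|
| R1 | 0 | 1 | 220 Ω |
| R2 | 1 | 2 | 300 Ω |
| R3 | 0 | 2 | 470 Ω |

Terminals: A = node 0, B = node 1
Reduce the network between node 0 (A) and node 1 (B) by series/parallel combination:
  Rs1 = R3 + R2 (series, joined only at node 2) = 470 + 300 = 770 Ω
  Rp1 = R1 ‖ Rs1 (parallel, both between nodes 0 and 1) = 1/(1/220 + 1/770) = 171.1 Ω
R_eq = 171.1 Ω

Final answer: 171.1 Ω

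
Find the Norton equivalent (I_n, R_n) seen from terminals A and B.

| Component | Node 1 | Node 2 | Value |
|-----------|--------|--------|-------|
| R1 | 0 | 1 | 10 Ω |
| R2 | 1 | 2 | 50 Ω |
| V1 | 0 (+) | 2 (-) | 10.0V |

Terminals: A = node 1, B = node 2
Find the Thévenin equivalent first; then I_n = V_th/R_th and R_n = R_th.
Step 1 — V_th is the open-circuit voltage V_A - V_B (nothing connected across the terminals).
Nodal analysis, taking node 2 as the 0 V reference.
Source V1 fixes V_0 = 10 V.
KCL at each unknown node (sum of currents leaving = 0; resistances in Ω):
  Node 1: (V_1 - 10)/10 + (V_1 - 0)/50 = 0
Collecting terms: 0.12 × V_1 = 1  =>  V_1 = 8.333 V
V_th = V_1 - V_2 = 8.333 - 0 = 8.333 V
Step 2 — R_th: zero the source — replace V1 by a short circuit (node 2 merges into node 0) — and find the resistance seen between A (node 1) and B (node 0).
Reduce the network between node 1 (A) and node 0 (B) by series/parallel combination:
  Rp1 = R1 ‖ R2 (parallel, both between nodes 0 and 1) = 1/(1/10 + 1/50) = 8.333 Ω
R_th = 8.333 Ω
I_n = V_th/R_th = 8.333/8.333 = 1 A, and R_n = R_th = 8.333 Ω

Final answer: I_n = 1 A, R_n = 8.333 Ω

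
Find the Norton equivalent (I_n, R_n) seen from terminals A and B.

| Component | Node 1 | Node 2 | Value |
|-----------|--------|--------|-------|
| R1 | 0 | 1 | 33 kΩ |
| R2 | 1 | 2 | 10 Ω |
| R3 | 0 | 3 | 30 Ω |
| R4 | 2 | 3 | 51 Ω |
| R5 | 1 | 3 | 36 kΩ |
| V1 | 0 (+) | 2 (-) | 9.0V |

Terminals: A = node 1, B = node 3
Find the Thévenin equivalent first; then I_n = V_th/R_th and R_n = R_th.
Step 1 — V_th is the open-circuit voltage V_A - V_B (nothing connected across the terminals).
Nodal analysis, taking node 2 as the 0 V reference.
Source V1 fixes V_0 = 9 V.
KCL at each unknown node (sum of currents leaving = 0; resistances in Ω):
  Node 1: (V_1 - 9)/33000 + (V_1 - 0)/10 + (V_1 - V_3)/36000 = 0
  Node 3: (V_3 - 9)/30 + (V_3 - 0)/51 + (V_3 - V_1)/36000 = 0
Collecting terms (coefficients in siemens):
  0.1001·V_1 - 0.00002778·V_3 = 0.0002727
  0.05297·V_3 - 0.00002778·V_1 = 0.3
Determinant D = (0.1001)(0.05297) - (-0.00002778)(-0.00002778) = 0.0053
V_1 = [(0.0002727)(0.05297) - (-0.00002778)(0.3)]/D = 0.004298 V
V_3 = [(0.1001)(0.3) - (0.0002727)(-0.00002778)]/D = 5.664 V
V_th = V_1 - V_3 = 0.004298 - 5.664 = -5.659 V
Step 2 — R_th: zero the source — replace V1 by a short circuit (node 2 merges into node 0) — and find the resistance seen between A (node 1) and B (node 3).
Reduce the network between node 1 (A) and node 3 (B) by series/parallel combination:
  Rp1 = R1 ‖ R2 (parallel, both between nodes 0 and 1) = 1/(1/33000 + 1/10) = 9.997 Ω
  Rp2 = R3 ‖ R4 (parallel, both between nodes 0 and 3) = 1/(1/30 + 1/51) = 18.89 Ω
  Rs1 = Rp1 + Rp2 (series, joined only at node 0) = 9.997 + 18.89 = 28.89 Ω
  Rp3 = R5 ‖ Rs1 (parallel, both between nodes 1 and 3) = 1/(1/36000 + 1/28.89) = 28.86 Ω
R_th = 28.86 Ω
I_n = V_th/R_th = -5.659/28.86 = -0.1961 A, and R_n = R_th = 28.86 Ω

Final answer: I_n = -0.1961 A, R_n = 28.86 Ω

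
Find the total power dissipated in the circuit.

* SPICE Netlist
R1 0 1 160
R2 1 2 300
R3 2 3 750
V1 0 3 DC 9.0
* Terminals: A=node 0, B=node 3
Nodal analysis, taking node 3 as the 0 V reference.
Source V1 fixes V_0 = 9 V.
KCL at each unknown node (sum of currents leaving = 0; resistances in Ω):
  Node 1: (V_1 - 9)/160 + (V_1 - V_2)/300 = 0
  Node 2: (V_2 - V_1)/300 + (V_2 - 0)/750 = 0
Collecting terms (coefficients in siemens):
  0.009583·V_1 - 0.003333·V_2 = 0.05625
  0.004667·V_2 - 0.003333·V_1 = 0
Determinant D = (0.009583)(0.004667) - (-0.003333)(-0.003333) = 0.00003361
V_1 = [(0.05625)(0.004667) - (-0.003333)(0)]/D = 7.81 V
V_2 = [(0.009583)(0) - (0.05625)(-0.003333)]/D = 5.579 V
Power in each resistor, P = (ΔV)²/R:
  P_R1 = (9 - 7.81)²/160 = 0.008852 W
  P_R2 = (7.81 - 5.579)²/300 = 0.0166 W
  P_R3 = (5.579 - 0)²/750 = 0.04149 W
P_total = P_R1 + P_R2 + P_R3 = 0.06694 W

Final answer: 0.06694 W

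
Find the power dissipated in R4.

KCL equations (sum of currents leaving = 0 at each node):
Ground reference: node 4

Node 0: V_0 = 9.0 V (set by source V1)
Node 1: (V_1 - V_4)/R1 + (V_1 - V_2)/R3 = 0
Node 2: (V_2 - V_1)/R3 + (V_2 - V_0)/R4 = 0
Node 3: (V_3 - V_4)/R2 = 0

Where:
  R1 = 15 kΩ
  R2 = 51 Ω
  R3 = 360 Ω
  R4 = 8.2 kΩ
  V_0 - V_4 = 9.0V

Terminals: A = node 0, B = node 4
Nodal analysis, taking node 4 as the 0 V reference.
Source V1 fixes V_0 = 9 V.
KCL at each unknown node (sum of currents leaving = 0; resistances in Ω):
  Node 1: (V_1 - 0)/15000 + (V_1 - V_2)/360 = 0
  Node 2: (V_2 - V_1)/360 + (V_2 - 9)/8200 = 0
  Node 3: (V_3 - 0)/51 = 0
Collecting terms (coefficients in siemens):
  0.002844·V_1 - 0.002778·V_2 = 0
  0.0029·V_2 - 0.002778·V_1 = 0.001098
  0.01961·V_3 = 0
Solving these 3 simultaneous equations (Gaussian elimination) gives:
  V_1 = 5.73 V, V_2 = 5.868 V, V_3 = 0 V
I_R4 = (V_0 - V_2)/R4 = (9 - 5.868)/8200 = 0.000382 A
P_R4 = I_R4² × R4 = (0.000382)² × 8200 = 0.001197 W

Final answer: 0.001197 W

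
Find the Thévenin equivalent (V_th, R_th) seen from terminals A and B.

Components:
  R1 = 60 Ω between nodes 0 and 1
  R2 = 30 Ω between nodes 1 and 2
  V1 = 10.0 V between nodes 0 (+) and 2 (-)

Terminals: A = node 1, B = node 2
Step 1 — V_th is the open-circuit voltage V_A - V_B (nothing connected across the terminals).
Nodal analysis, taking node 2 as the 0 V reference.
Source V1 fixes V_0 = 10 V.
KCL at each unknown node (sum of currents leaving = 0; resistances in Ω):
  Node 1: (V_1 - 10)/60 + (V_1 - 0)/30 = 0
Collecting terms: 0.05 × V_1 = 0.1667  =>  V_1 = 3.333 V
V_th = V_1 - V_2 = 3.333 - 0 = 3.333 V
Step 2 — R_th: zero the source — replace V1 by a short circuit (node 2 merges into node 0) — and find the resistance seen between A (node 1) and B (node 0).
Reduce the network between node 1 (A) and node 0 (B) by series/parallel combination:
  Rp1 = R1 ‖ R2 (parallel, both between nodes 0 and 1) = 1/(1/60 + 1/30) = 20 Ω
R_th = 20 Ω

Final answer: V_th = 3.333 V, R_th = 20 Ω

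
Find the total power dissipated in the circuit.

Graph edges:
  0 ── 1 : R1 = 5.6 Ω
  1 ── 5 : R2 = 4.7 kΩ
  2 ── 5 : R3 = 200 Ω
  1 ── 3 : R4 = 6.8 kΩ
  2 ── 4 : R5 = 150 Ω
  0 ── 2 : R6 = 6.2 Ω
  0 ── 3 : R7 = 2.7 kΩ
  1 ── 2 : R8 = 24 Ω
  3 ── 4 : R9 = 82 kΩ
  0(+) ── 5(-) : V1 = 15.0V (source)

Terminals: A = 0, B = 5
Nodal analysis, taking node 5 as the 0 V reference.
Source V1 fixes V_0 = 15 V.
KCL at each unknown node (sum of currents leaving = 0; resistances in Ω):
  Node 1: (V_1 - 15)/5.6 + (V_1 - 0)/4700 + (V_1 - V_3)/6800 + (V_1 - V_2)/24 = 0
  Node 2: (V_2 - 0)/200 + (V_2 - V_4)/150 + (V_2 - 15)/6.2 + (V_2 - V_1)/24 = 0
  Node 3: (V_3 - V_1)/6800 + (V_3 - 15)/2700 + (V_3 - V_4)/82000 = 0
  Node 4: (V_4 - V_2)/150 + (V_4 - V_3)/82000 = 0
Collecting terms (coefficients in siemens):
  0.2206·V_1 - 0.04167·V_2 - 0.0001471·V_3 = 2.679
  0.2146·V_2 - 0.04167·V_1 - 0.006667·V_4 = 2.419
  0.0005296·V_3 - 0.0001471·V_1 - 0.0000122·V_4 = 0.005556
  0.006679·V_4 - 0.006667·V_2 - 0.0000122·V_3 = 0
Solving these 4 simultaneous equations (Gaussian elimination) gives:
  V_1 = 14.91 V, V_2 = 14.62 V, V_3 = 14.97 V, V_4 = 14.62 V
Power in each resistor, P = (ΔV)²/R:
  P_R1 = (15 - 14.91)²/5.6 = 0.001316 W
  P_R2 = (14.91 - 0)²/4700 = 0.04733 W
  P_R3 = (14.62 - 0)²/200 = 1.069 W
  P_R4 = (14.91 - 14.97)²/6800 = 0.0000004183 W
  P_R5 = (14.62 - 14.62)²/150 = 0.00000000265 W
  P_R6 = (15 - 14.62)²/6.2 = 0.02303 W
  P_R7 = (15 - 14.97)²/2700 = 0.0000003918 W
  P_R8 = (14.91 - 14.62)²/24 = 0.003552 W
  P_R9 = (14.97 - 14.62)²/82000 = 0.000001449 W
P_total = P_R1 + P_R2 + P_R3 + P_R4 + P_R5 + P_R6 + P_R7 + P_R8 + P_R9 = 1.144 W

Final answer: 1.144 W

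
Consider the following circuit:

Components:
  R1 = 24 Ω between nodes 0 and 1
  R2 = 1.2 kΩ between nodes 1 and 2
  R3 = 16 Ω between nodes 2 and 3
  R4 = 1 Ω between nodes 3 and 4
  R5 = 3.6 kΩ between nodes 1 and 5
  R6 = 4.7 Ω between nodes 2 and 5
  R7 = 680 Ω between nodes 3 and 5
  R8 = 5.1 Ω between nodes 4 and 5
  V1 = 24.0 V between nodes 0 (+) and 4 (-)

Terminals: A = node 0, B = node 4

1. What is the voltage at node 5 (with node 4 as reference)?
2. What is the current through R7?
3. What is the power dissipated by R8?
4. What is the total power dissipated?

Nodal analysis, taking node 4 as the 0 V reference.
Source V1 fixes V_0 = 24 V.
KCL at each unknown node (sum of currents leaving = 0; resistances in Ω):
  Node 1: (V_1 - 24)/24 + (V_1 - V_2)/1200 + (V_1 - V_5)/3600 = 0
  Node 2: (V_2 - V_1)/1200 + (V_2 - V_3)/16 + (V_2 - V_5)/4.7 = 0
  Node 3: (V_3 - V_2)/16 + (V_3 - 0)/1 + (V_3 - V_5)/680 = 0
  Node 5: (V_5 - V_1)/3600 + (V_5 - V_2)/4.7 + (V_5 - V_3)/680 + (V_5 - 0)/5.1 = 0
Collecting terms (coefficients in siemens):
  0.04278·V_1 - 0.0008333·V_2 - 0.0002778·V_5 = 1
  0.2761·V_2 - 0.0008333·V_1 - 0.0625·V_3 - 0.2128·V_5 = 0
  1.064·V_3 - 0.0625·V_2 - 0.001471·V_5 = 0
  0.4106·V_5 - 0.0002778·V_1 - 0.2128·V_2 - 0.001471·V_3 = 0
Solving these 4 simultaneous equations (Gaussian elimination) gives:
  V_1 = 23.38 V, V_2 = 0.141 V, V_3 = 0.008404 V, V_5 = 0.0889 V
Part 1:
  Read off the nodal solution: V_5 = 0.0889 V
Part 2:
  I_R7 = (V_3 - V_5)/R7 = (0.008404 - 0.0889)/680 = -0.0001184 A
  Magnitude: I_R7 = 0.0001184 A
Part 3:
  I_R8 = (V_4 - V_5)/R8 = (0 - 0.0889)/5.1 = -0.01743 A
  P_R8 = I_R8² × R8 = (-0.01743)² × 5.1 = 0.00155 W
Part 4:
  Power in each resistor, P = (ΔV)²/R:
    P_R1 = (24 - 23.38)²/24 = 0.01602 W
    P_R2 = (23.38 - 0.141)²/1200 = 0.45 W
    P_R3 = (0.141 - 0.008404)²/16 = 0.001098 W
    P_R4 = (0.008404 - 0)²/1 = 0.00007063 W
    P_R5 = (23.38 - 0.0889)²/3600 = 0.1507 W
    P_R6 = (0.141 - 0.0889)²/4.7 = 0.000577 W
    P_R7 = (0.008404 - 0.0889)²/680 = 0.000009529 W
    P_R8 = (0 - 0.0889)²/5.1 = 0.00155 W
  P_total = P_R1 + P_R2 + P_R3 + P_R4 + P_R5 + P_R6 + P_R7 + P_R8 = 0.6201 W

Final answers:
1. V_5 = 0.0889 V
2. I_R7 = 0.0001184 A
3. P_R8 = 0.00155 W
4. P_total = 0.6201 W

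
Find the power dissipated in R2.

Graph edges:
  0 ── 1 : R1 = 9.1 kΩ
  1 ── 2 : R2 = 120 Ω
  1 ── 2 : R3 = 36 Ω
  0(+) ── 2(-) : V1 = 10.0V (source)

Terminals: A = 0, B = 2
Nodal analysis, taking node 2 as the 0 V reference.
Source V1 fixes V_0 = 10 V.
KCL at each unknown node (sum of currents leaving = 0; resistances in Ω):
  Node 1: (V_1 - 10)/9100 + (V_1 - 0)/120 + (V_1 - 0)/36 = 0
Collecting terms: 0.03622 × V_1 = 0.001099  =>  V_1 = 0.03034 V
I_R2 = (V_1 - V_2)/R2 = (0.03034 - 0)/120 = 0.0002528 A
P_R2 = I_R2² × R2 = (0.0002528)² × 120 = 0.00000767 W

Final answer: 7.67e-06 W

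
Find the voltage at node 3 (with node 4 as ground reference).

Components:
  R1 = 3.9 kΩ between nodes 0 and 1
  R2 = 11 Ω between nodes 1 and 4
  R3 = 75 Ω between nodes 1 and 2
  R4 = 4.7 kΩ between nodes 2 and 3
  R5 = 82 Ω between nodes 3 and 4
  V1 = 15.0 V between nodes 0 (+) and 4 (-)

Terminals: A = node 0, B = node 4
Nodal analysis, taking node 4 as the 0 V reference.
Source V1 fixes V_0 = 15 V.
KCL at each unknown node (sum of currents leaving = 0; resistances in Ω):
  Node 1: (V_1 - 15)/3900 + (V_1 - 0)/11 + (V_1 - V_2)/75 = 0
  Node 2: (V_2 - V_1)/75 + (V_2 - V_3)/4700 = 0
  Node 3: (V_3 - V_2)/4700 + (V_3 - 0)/82 = 0
Collecting terms (coefficients in siemens):
  0.1045·V_1 - 0.01333·V_2 = 0.003846
  0.01355·V_2 - 0.01333·V_1 - 0.0002128·V_3 = 0
  0.01241·V_3 - 0.0002128·V_2 = 0
Solving these 3 simultaneous equations (Gaussian elimination) gives:
  V_1 = 0.04209 V, V_2 = 0.04144 V, V_3 = 0.0007107 V
The requested potential is V_3 = 0.0007107 V.

Final answer: V_3 = 0.0007107 V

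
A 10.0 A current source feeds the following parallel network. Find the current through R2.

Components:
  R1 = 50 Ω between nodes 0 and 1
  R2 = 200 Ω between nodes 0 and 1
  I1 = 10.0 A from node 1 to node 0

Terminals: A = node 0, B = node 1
All resistors sit directly between nodes 0 and 1, so they are in parallel and share one voltage V; the full source current 10 A splits among them.
1/R_par = 1/50 + 1/200 = 0.025 S  =>  R_par = 40 Ω
V = I × R_par = 10 × 40 = 400 V
I_R2 = V/R2 = 400/200 = 2 A

Final answer: 2 A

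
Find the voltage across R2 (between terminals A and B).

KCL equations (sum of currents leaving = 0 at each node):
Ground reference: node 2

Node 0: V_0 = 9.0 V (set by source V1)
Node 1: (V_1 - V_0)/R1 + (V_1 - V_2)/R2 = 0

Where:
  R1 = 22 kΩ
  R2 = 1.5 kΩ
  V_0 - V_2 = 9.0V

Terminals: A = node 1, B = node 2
R1 and R2 are in series across V1 (node 0 → node 1 → node 2), and the output A–B is taken across R2, so this is a voltage divider.
Series current: I = V1/(R1 + R2) = 9/(22000 + 1500) = 9/23500 = 0.000383 A
V_R2 = I × R2 = V1 × R2/(R1 + R2) = 9 × 1500/23500 = 0.5745 V

Final answer: 0.5745 V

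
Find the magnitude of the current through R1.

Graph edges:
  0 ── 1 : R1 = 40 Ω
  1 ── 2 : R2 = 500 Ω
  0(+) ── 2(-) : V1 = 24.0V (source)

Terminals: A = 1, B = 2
Nodal analysis, taking node 2 as the 0 V reference.
Source V1 fixes V_0 = 24 V.
KCL at each unknown node (sum of currents leaving = 0; resistances in Ω):
  Node 1: (V_1 - 24)/40 + (V_1 - 0)/500 = 0
Collecting terms: 0.027 × V_1 = 0.6  =>  V_1 = 22.22 V
I_R1 = (V_0 - V_1)/R1 = (24 - 22.22)/40 = 0.04444 A
|I_R1| = 0.04444 A

Final answer: |I_R1| = 0.04444 A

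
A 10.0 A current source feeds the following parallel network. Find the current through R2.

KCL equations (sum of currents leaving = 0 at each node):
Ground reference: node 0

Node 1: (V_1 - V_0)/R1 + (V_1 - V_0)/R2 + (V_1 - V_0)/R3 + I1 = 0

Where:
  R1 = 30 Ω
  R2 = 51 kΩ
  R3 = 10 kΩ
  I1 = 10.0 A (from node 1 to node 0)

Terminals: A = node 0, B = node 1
All resistors sit directly between nodes 0 and 1, so they are in parallel and share one voltage V; the full source current 10 A splits among them.
1/R_par = 1/30 + 1/51000 + 1/10000 = 0.03345 S  =>  R_par = 29.89 Ω
V = I × R_par = 10 × 29.89 = 298.9 V
I_R2 = V/R2 = 298.9/51000 = 0.005861 A

Final answer: 0.005861 A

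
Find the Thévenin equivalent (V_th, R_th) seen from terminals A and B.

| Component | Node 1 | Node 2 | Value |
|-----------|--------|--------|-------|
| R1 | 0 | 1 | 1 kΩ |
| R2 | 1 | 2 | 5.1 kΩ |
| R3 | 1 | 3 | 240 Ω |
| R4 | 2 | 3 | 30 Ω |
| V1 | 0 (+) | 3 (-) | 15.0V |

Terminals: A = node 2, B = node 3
Step 1 — V_th is the open-circuit voltage V_A - V_B (nothing connected across the terminals).
Nodal analysis, taking node 3 as the 0 V reference.
Source V1 fixes V_0 = 15 V.
KCL at each unknown node (sum of currents leaving = 0; resistances in Ω):
  Node 1: (V_1 - 15)/1000 + (V_1 - V_2)/5100 + (V_1 - 0)/240 = 0
  Node 2: (V_2 - V_1)/5100 + (V_2 - 0)/30 = 0
Collecting terms (coefficients in siemens):
  0.005363·V_1 - 0.0001961·V_2 = 0.015
  0.03353·V_2 - 0.0001961·V_1 = 0
Determinant D = (0.005363)(0.03353) - (-0.0001961)(-0.0001961) = 0.0001798
V_1 = [(0.015)(0.03353) - (-0.0001961)(0)]/D = 2.798 V
V_2 = [(0.005363)(0) - (0.015)(-0.0001961)]/D = 0.01636 V
V_th = V_2 - V_3 = 0.01636 - 0 = 0.01636 V
Step 2 — R_th: zero the source — replace V1 by a short circuit (node 3 merges into node 0) — and find the resistance seen between A (node 2) and B (node 0).
Reduce the network between node 2 (A) and node 0 (B) by series/parallel combination:
  Rp1 = R1 ‖ R3 (parallel, both between nodes 0 and 1) = 1/(1/1000 + 1/240) = 193.5 Ω
  Rs1 = R2 + Rp1 (series, joined only at node 1) = 5100 + 193.5 = 5294 Ω
  Rp2 = R4 ‖ Rs1 (parallel, both between nodes 0 and 2) = 1/(1/30 + 1/5294) = 29.83 Ω
R_th = 29.83 Ω

Final answer: V_th = 0.01636 V, R_th = 29.83 Ω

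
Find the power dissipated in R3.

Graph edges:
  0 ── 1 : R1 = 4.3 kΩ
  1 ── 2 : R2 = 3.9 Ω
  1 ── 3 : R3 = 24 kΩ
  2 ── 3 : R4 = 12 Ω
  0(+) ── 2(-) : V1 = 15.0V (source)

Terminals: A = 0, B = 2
Nodal analysis, taking node 2 as the 0 V reference.
Source V1 fixes V_0 = 15 V.
KCL at each unknown node (sum of currents leaving = 0; resistances in Ω):
  Node 1: (V_1 - 15)/4300 + (V_1 - 0)/3.9 + (V_1 - V_3)/24000 = 0
  Node 3: (V_3 - V_1)/24000 + (V_3 - 0)/12 = 0
Collecting terms (coefficients in siemens):
  0.2567·V_1 - 0.00004167·V_3 = 0.003488
  0.08337·V_3 - 0.00004167·V_1 = 0
Determinant D = (0.2567)(0.08337) - (-0.00004167)(-0.00004167) = 0.0214
V_1 = [(0.003488)(0.08337) - (-0.00004167)(0)]/D = 0.01359 V
V_3 = [(0.2567)(0) - (0.003488)(-0.00004167)]/D = 0.000006792 V
I_R3 = (V_1 - V_3)/R3 = (0.01359 - 0.000006792)/24000 = 0.000000566 A
P_R3 = I_R3² × R3 = (0.000000566)² × 24000 = 0.000000007688 W

Final answer: 7.688e-09 W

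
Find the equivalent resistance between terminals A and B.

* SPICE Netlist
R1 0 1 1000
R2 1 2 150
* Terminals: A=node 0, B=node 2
Reduce the network between node 0 (A) and node 2 (B) by series/parallel combination:
  Rs1 = R1 + R2 (series, joined only at node 1) = 1000 + 150 = 1150 Ω
R_eq = 1.15 kΩ

Final answer: 1.15 kΩ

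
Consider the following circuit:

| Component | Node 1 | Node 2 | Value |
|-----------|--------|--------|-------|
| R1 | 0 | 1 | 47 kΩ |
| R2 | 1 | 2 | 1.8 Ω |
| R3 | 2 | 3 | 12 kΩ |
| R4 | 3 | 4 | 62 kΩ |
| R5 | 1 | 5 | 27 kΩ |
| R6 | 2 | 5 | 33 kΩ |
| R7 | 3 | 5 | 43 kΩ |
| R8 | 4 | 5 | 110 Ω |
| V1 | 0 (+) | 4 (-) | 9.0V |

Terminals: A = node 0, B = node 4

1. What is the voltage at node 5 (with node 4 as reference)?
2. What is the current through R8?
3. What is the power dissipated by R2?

Nodal analysis, taking node 4 as the 0 V reference.
Source V1 fixes V_0 = 9 V.
KCL at each unknown node (sum of currents leaving = 0; resistances in Ω):
  Node 1: (V_1 - 9)/47000 + (V_1 - V_2)/1.8 + (V_1 - V_5)/27000 = 0
  Node 2: (V_2 - V_1)/1.8 + (V_2 - V_3)/12000 + (V_2 - V_5)/33000 = 0
  Node 3: (V_3 - V_2)/12000 + (V_3 - 0)/62000 + (V_3 - V_5)/43000 = 0
  Node 5: (V_5 - V_1)/27000 + (V_5 - V_2)/33000 + (V_5 - V_3)/43000 + (V_5 - 0)/110 = 0
Collecting terms (coefficients in siemens):
  0.5556·V_1 - 0.5556·V_2 - 0.00003704·V_5 = 0.0001915
  0.5557·V_2 - 0.5556·V_1 - 0.00008333·V_3 - 0.0000303·V_5 = 0
  0.0001227·V_3 - 0.00008333·V_2 - 0.00002326·V_5 = 0
  0.009182·V_5 - 0.00003704·V_1 - 0.0000303·V_2 - 0.00002326·V_3 = 0
Solving these 4 simultaneous equations (Gaussian elimination) gives:
  V_1 = 1.671 V, V_2 = 1.671 V, V_3 = 1.137 V, V_5 = 0.01514 V
Part 1:
  Read off the nodal solution: V_5 = 0.01514 V
Part 2:
  I_R8 = (V_4 - V_5)/R8 = (0 - 0.01514)/110 = -0.0001376 A
  Magnitude: I_R8 = 0.0001376 A
Part 3:
  I_R2 = (V_1 - V_2)/R2 = (1.671 - 1.671)/1.8 = 0.00009461 A
  P_R2 = I_R2² × R2 = (0.00009461)² × 1.8 = 0.00000001611 W

Final answers:
1. V_5 = 0.01514 V
2. I_R8 = 0.0001376 A
3. P_R2 = 1.611e-08 W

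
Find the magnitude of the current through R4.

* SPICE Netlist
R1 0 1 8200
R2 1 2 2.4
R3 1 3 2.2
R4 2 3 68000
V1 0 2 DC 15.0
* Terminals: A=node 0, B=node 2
Nodal analysis, taking node 2 as the 0 V reference.
Source V1 fixes V_0 = 15 V.
KCL at each unknown node (sum of currents leaving = 0; resistances in Ω):
  Node 1: (V_1 - 15)/8200 + (V_1 - 0)/2.4 + (V_1 - V_3)/2.2 = 0
  Node 3: (V_3 - V_1)/2.2 + (V_3 - 0)/68000 = 0
Collecting terms (coefficients in siemens):
  0.8713·V_1 - 0.4545·V_3 = 0.001829
  0.4546·V_3 - 0.4545·V_1 = 0
Determinant D = (0.8713)(0.4546) - (-0.4545)(-0.4545) = 0.1895
V_1 = [(0.001829)(0.4546) - (-0.4545)(0)]/D = 0.004389 V
V_3 = [(0.8713)(0) - (0.001829)(-0.4545)]/D = 0.004389 V
I_R4 = (V_2 - V_3)/R4 = (0 - 0.004389)/68000 = -0.00000006454 A
|I_R4| = 0.00000006454 A

Final answer: |I_R4| = 6.454e-08 A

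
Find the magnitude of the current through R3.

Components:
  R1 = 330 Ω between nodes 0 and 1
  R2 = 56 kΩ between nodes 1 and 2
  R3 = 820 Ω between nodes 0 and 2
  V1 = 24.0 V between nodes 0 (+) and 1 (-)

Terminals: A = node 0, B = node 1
Nodal analysis, taking node 1 as the 0 V reference.
Source V1 fixes V_0 = 24 V.
KCL at each unknown node (sum of currents leaving = 0; resistances in Ω):
  Node 2: (V_2 - 0)/56000 + (V_2 - 24)/820 = 0
Collecting terms: 0.001237 × V_2 = 0.02927  =>  V_2 = 23.65 V
I_R3 = (V_0 - V_2)/R3 = (24 - 23.65)/820 = 0.0004224 A
|I_R3| = 0.0004224 A

Final answer: |I_R3| = 0.0004224 A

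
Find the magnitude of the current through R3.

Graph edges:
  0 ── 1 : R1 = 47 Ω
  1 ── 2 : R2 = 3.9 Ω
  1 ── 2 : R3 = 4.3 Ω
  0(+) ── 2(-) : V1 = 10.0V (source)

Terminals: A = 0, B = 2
Nodal analysis, taking node 2 as the 0 V reference.
Source V1 fixes V_0 = 10 V.
KCL at each unknown node (sum of currents leaving = 0; resistances in Ω):
  Node 1: (V_1 - 10)/47 + (V_1 - 0)/3.9 + (V_1 - 0)/4.3 = 0
Collecting terms: 0.5102 × V_1 = 0.2128  =>  V_1 = 0.417 V
I_R3 = (V_1 - V_2)/R3 = (0.417 - 0)/4.3 = 0.09697 A
|I_R3| = 0.09697 A

Final answer: |I_R3| = 0.09697 A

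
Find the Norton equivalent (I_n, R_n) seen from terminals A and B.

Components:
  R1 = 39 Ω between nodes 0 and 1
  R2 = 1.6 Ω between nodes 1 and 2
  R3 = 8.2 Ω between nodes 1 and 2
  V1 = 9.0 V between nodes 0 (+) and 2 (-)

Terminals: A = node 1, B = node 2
Find the Thévenin equivalent first; then I_n = V_th/R_th and R_n = R_th.
Step 1 — V_th is the open-circuit voltage V_A - V_B (nothing connected across the terminals).
Nodal analysis, taking node 2 as the 0 V reference.
Source V1 fixes V_0 = 9 V.
KCL at each unknown node (sum of currents leaving = 0; resistances in Ω):
  Node 1: (V_1 - 9)/39 + (V_1 - 0)/1.6 + (V_1 - 0)/8.2 = 0
Collecting terms: 0.7726 × V_1 = 0.2308  =>  V_1 = 0.2987 V
V_th = V_1 - V_2 = 0.2987 - 0 = 0.2987 V
Step 2 — R_th: zero the source — replace V1 by a short circuit (node 2 merges into node 0) — and find the resistance seen between A (node 1) and B (node 0).
Reduce the network between node 1 (A) and node 0 (B) by series/parallel combination:
  Rp1 = R1 ‖ R2 ‖ R3 (parallel, all between nodes 0 and 1) = 1/(1/39 + 1/1.6 + 1/8.2) = 1.294 Ω
R_th = 1.294 Ω
I_n = V_th/R_th = 0.2987/1.294 = 0.2308 A, and R_n = R_th = 1.294 Ω

Final answer: I_n = 0.2308 A, R_n = 1.294 Ω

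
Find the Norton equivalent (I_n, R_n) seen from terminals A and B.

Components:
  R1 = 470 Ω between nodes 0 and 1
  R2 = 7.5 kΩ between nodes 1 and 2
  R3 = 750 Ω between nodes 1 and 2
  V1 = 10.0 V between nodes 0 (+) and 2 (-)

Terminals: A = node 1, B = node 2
Find the Thévenin equivalent first; then I_n = V_th/R_th and R_n = R_th.
Step 1 — V_th is the open-circuit voltage V_A - V_B (nothing connected across the terminals).
Nodal analysis, taking node 2 as the 0 V reference.
Source V1 fixes V_0 = 10 V.
KCL at each unknown node (sum of currents leaving = 0; resistances in Ω):
  Node 1: (V_1 - 10)/470 + (V_1 - 0)/7500 + (V_1 - 0)/750 = 0
Collecting terms: 0.003594 × V_1 = 0.02128  =>  V_1 = 5.919 V
V_th = V_1 - V_2 = 5.919 - 0 = 5.919 V
Step 2 — R_th: zero the source — replace V1 by a short circuit (node 2 merges into node 0) — and find the resistance seen between A (node 1) and B (node 0).
Reduce the network between node 1 (A) and node 0 (B) by series/parallel combination:
  Rp1 = R1 ‖ R2 ‖ R3 (parallel, all between nodes 0 and 1) = 1/(1/470 + 1/7500 + 1/750) = 278.2 Ω
R_th = 278.2 Ω
I_n = V_th/R_th = 5.919/278.2 = 0.02128 A, and R_n = R_th = 278.2 Ω

Final answer: I_n = 0.02128 A, R_n = 278.2 Ω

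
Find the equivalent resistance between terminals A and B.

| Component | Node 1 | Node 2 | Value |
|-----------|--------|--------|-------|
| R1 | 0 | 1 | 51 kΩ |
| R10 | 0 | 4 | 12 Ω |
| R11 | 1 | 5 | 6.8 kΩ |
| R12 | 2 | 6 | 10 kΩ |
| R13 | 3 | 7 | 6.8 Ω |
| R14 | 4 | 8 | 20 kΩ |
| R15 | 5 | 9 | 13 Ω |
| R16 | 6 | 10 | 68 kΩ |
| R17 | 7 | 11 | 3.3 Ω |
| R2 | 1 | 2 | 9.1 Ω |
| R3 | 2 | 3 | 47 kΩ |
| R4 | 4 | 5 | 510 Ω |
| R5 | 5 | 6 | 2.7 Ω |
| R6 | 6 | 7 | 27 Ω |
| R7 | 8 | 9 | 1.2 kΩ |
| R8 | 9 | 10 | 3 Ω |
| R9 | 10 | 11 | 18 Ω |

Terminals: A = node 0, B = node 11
The network is not a plain series/parallel combination. Inject a 1 A test current into terminal A (node 0) and return it from terminal B (node 11); then R_eq = V_A / (1 A).
Nodal analysis, taking node 11 as the 0 V reference.
Current source I_test pushes 1 A into node 0 and draws it out of node 11.
KCL at each unknown node (sum of currents leaving = 0; resistances in Ω):
  Node 0: (V_0 - V_1)/51000 + (V_0 - V_4)/12 - 1 = 0
  Node 1: (V_1 - V_0)/51000 + (V_1 - V_2)/9.1 + (V_1 - V_5)/6800 = 0
  Node 2: (V_2 - V_1)/9.1 + (V_2 - V_3)/47000 + (V_2 - V_6)/10000 = 0
  Node 3: (V_3 - V_2)/47000 + (V_3 - V_7)/6.8 = 0
  Node 4: (V_4 - V_0)/12 + (V_4 - V_5)/510 + (V_4 - V_8)/20000 = 0
  Node 5: (V_5 - V_1)/6800 + (V_5 - V_4)/510 + (V_5 - V_6)/2.7 + (V_5 - V_9)/13 = 0
  Node 6: (V_6 - V_2)/10000 + (V_6 - V_5)/2.7 + (V_6 - V_7)/27 + (V_6 - V_10)/68000 = 0
  Node 7: (V_7 - V_3)/6.8 + (V_7 - V_6)/27 + (V_7 - 0)/3.3 = 0
  Node 8: (V_8 - V_4)/20000 + (V_8 - V_9)/1200 = 0
  Node 9: (V_9 - V_5)/13 + (V_9 - V_8)/1200 + (V_9 - V_10)/3 = 0
  Node 10: (V_10 - V_6)/68000 + (V_10 - V_9)/3 + (V_10 - 0)/18 = 0
Collecting terms (coefficients in siemens):
  0.08335·V_0 - 0.00001961·V_1 - 0.08333·V_4 = 1
  0.1101·V_1 - 0.00001961·V_0 - 0.1099·V_2 - 0.0001471·V_5 = 0
  0.11·V_2 - 0.1099·V_1 - 0.00002128·V_3 - 0.0001·V_6 = 0
  0.1471·V_3 - 0.00002128·V_2 - 0.1471·V_7 = 0
  0.08534·V_4 - 0.08333·V_0 - 0.001961·V_5 - 0.00005·V_8 = 0
  0.4494·V_5 - 0.0001471·V_1 - 0.001961·V_4 - 0.3704·V_6 - 0.07692·V_9 = 0
  0.4075·V_6 - 0.0001·V_2 - 0.3704·V_5 - 0.03704·V_7 - 0.00001471·V_10 = 0
  0.4871·V_7 - 0.1471·V_3 - 0.03704·V_6 = 0
  0.0008833·V_8 - 0.00005·V_4 - 0.0008333·V_9 = 0
  0.4111·V_9 - 0.07692·V_5 - 0.0008333·V_8 - 0.3333·V_10 = 0
  0.3889·V_10 - 0.00001471·V_6 - 0.3333·V_9 = 0
Solving these 11 simultaneous equations (Gaussian elimination) gives:
  V_0 = 521.7 V, V_1 = 49.42 V, V_2 = 49.38 V, V_3 = 1.668 V
  V_4 = 509.8 V, V_5 = 16.57 V, V_6 = 15.23 V, V_7 = 1.661 V
  V_8 = 38.7 V, V_9 = 10.43 V, V_10 = 8.938 V
R_eq = V_0 / 1 A = 521.7 Ω

Final answer: 521.7 Ω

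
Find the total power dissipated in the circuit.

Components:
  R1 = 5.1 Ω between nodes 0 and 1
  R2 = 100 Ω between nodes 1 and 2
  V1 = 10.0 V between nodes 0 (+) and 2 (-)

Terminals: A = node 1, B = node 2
Nodal analysis, taking node 2 as the 0 V reference.
Source V1 fixes V_0 = 10 V.
KCL at each unknown node (sum of currents leaving = 0; resistances in Ω):
  Node 1: (V_1 - 10)/5.1 + (V_1 - 0)/100 = 0
Collecting terms: 0.2061 × V_1 = 1.961  =>  V_1 = 9.515 V
Power in each resistor, P = (ΔV)²/R:
  P_R1 = (10 - 9.515)²/5.1 = 0.04617 W
  P_R2 = (9.515 - 0)²/100 = 0.9053 W
P_total = P_R1 + P_R2 = 0.9515 W

Final answer: 0.9515 W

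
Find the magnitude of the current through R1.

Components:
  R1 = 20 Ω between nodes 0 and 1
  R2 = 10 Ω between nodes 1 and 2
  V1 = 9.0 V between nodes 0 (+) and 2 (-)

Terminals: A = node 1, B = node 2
Nodal analysis, taking node 2 as the 0 V reference.
Source V1 fixes V_0 = 9 V.
KCL at each unknown node (sum of currents leaving = 0; resistances in Ω):
  Node 1: (V_1 - 9)/20 + (V_1 - 0)/10 = 0
Collecting terms: 0.15 × V_1 = 0.45  =>  V_1 = 3 V
I_R1 = (V_0 - V_1)/R1 = (9 - 3)/20 = 0.3 A
|I_R1| = 0.3 A

Final answer: |I_R1| = 0.3 A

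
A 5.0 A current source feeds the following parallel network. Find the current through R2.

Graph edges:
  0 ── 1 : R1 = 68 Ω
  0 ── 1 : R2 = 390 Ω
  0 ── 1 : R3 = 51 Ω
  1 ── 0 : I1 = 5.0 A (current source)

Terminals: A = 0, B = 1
All resistors sit directly between nodes 0 and 1, so they are in parallel and share one voltage V; the full source current 5 A splits among them.
1/R_par = 1/68 + 1/390 + 1/51 = 0.03688 S  =>  R_par = 27.12 Ω
V = I × R_par = 5 × 27.12 = 135.6 V
I_R2 = V/R2 = 135.6/390 = 0.3476 A

Final answer: 0.3476 A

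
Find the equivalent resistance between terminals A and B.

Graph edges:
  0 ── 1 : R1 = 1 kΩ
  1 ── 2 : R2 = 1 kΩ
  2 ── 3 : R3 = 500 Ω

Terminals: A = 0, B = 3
Reduce the network between node 0 (A) and node 3 (B) by series/parallel combination:
  Rs1 = R1 + R2 (series, joined only at node 1) = 1000 + 1000 = 2000 Ω
  Rs2 = R3 + Rs1 (series, joined only at node 2) = 500 + 2000 = 2500 Ω
R_eq = 2.5 kΩ

Final answer: 2.5 kΩ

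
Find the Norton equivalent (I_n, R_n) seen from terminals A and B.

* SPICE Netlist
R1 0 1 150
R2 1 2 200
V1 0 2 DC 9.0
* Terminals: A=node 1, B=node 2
Find the Thévenin equivalent first; then I_n = V_th/R_th and R_n = R_th.
Step 1 — V_th is the open-circuit voltage V_A - V_B (nothing connected across the terminals).
Nodal analysis, taking node 2 as the 0 V reference.
Source V1 fixes V_0 = 9 V.
KCL at each unknown node (sum of currents leaving = 0; resistances in Ω):
  Node 1: (V_1 - 9)/150 + (V_1 - 0)/200 = 0
Collecting terms: 0.01167 × V_1 = 0.06  =>  V_1 = 5.143 V
V_th = V_1 - V_2 = 5.143 - 0 = 5.143 V
Step 2 — R_th: zero the source — replace V1 by a short circuit (node 2 merges into node 0) — and find the resistance seen between A (node 1) and B (node 0).
Reduce the network between node 1 (A) and node 0 (B) by series/parallel combination:
  Rp1 = R1 ‖ R2 (parallel, both between nodes 0 and 1) = 1/(1/150 + 1/200) = 85.71 Ω
R_th = 85.71 Ω
I_n = V_th/R_th = 5.143/85.71 = 0.06 A, and R_n = R_th = 85.71 Ω

Final answer: I_n = 0.06 A, R_n = 85.71 Ω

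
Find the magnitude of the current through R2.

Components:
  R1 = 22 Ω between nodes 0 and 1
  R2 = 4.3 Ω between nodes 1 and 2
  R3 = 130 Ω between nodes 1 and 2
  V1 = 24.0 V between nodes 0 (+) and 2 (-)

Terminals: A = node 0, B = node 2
Nodal analysis, taking node 2 as the 0 V reference.
Source V1 fixes V_0 = 24 V.
KCL at each unknown node (sum of currents leaving = 0; resistances in Ω):
  Node 1: (V_1 - 24)/22 + (V_1 - 0)/4.3 + (V_1 - 0)/130 = 0
Collecting terms: 0.2857 × V_1 = 1.091  =>  V_1 = 3.818 V
I_R2 = (V_1 - V_2)/R2 = (3.818 - 0)/4.3 = 0.888 A
|I_R2| = 0.888 A

Final answer: |I_R2| = 0.888 A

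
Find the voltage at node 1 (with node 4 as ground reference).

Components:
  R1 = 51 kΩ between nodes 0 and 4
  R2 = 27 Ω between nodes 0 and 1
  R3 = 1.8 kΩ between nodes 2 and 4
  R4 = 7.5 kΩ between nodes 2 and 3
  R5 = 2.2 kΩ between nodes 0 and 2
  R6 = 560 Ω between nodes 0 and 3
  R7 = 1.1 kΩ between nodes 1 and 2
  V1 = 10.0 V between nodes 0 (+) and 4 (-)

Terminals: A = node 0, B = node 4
Nodal analysis, taking node 4 as the 0 V reference.
Source V1 fixes V_0 = 10 V.
KCL at each unknown node (sum of currents leaving = 0; resistances in Ω):
  Node 1: (V_1 - 10)/27 + (V_1 - V_2)/1100 = 0
  Node 2: (V_2 - 0)/1800 + (V_2 - V_3)/7500 + (V_2 - 10)/2200 + (V_2 - V_1)/1100 = 0
  Node 3: (V_3 - V_2)/7500 + (V_3 - 10)/560 = 0
Collecting terms (coefficients in siemens):
  0.03795·V_1 - 0.0009091·V_2 = 0.3704
  0.002053·V_2 - 0.0009091·V_1 - 0.0001333·V_3 = 0.004545
  0.001919·V_3 - 0.0001333·V_2 = 0.01786
Solving these 3 simultaneous equations (Gaussian elimination) gives:
  V_1 = 9.934 V, V_2 = 7.252 V, V_3 = 9.809 V
The requested potential is V_1 = 9.934 V.

Final answer: V_1 = 9.934 V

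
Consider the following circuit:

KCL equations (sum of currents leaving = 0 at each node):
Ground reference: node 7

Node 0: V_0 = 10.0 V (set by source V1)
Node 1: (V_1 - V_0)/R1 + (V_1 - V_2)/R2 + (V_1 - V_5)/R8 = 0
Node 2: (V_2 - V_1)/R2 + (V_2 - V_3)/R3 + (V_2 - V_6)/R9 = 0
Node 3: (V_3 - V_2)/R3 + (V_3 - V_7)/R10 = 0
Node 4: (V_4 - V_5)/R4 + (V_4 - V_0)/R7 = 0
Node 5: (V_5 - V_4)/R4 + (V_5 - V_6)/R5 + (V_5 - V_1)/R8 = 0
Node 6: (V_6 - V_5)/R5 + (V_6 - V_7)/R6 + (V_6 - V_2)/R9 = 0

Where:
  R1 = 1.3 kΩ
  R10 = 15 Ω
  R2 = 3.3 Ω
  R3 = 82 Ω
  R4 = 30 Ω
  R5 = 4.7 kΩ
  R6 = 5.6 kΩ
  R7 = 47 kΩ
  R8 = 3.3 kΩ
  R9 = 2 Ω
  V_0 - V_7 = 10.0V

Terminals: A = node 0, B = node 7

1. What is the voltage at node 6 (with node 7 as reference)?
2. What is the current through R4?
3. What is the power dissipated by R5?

Nodal analysis, taking node 7 as the 0 V reference.
Source V1 fixes V_0 = 10 V.
KCL at each unknown node (sum of currents leaving = 0; resistances in Ω):
  Node 1: (V_1 - 10)/1300 + (V_1 - V_2)/3.3 + (V_1 - V_5)/3300 = 0
  Node 2: (V_2 - V_1)/3.3 + (V_2 - V_3)/82 + (V_2 - V_6)/2 = 0
  Node 3: (V_3 - V_2)/82 + (V_3 - 0)/15 = 0
  Node 4: (V_4 - V_5)/30 + (V_4 - 10)/47000 = 0
  Node 5: (V_5 - V_4)/30 + (V_5 - V_6)/4700 + (V_5 - V_1)/3300 = 0
  Node 6: (V_6 - V_5)/4700 + (V_6 - 0)/5600 + (V_6 - V_2)/2 = 0
Collecting terms (coefficients in siemens):
  0.3041·V_1 - 0.303·V_2 - 0.000303·V_5 = 0.007692
  0.8152·V_2 - 0.303·V_1 - 0.0122·V_3 - 0.5·V_6 = 0
  0.07886·V_3 - 0.0122·V_2 = 0
  0.03335·V_4 - 0.03333·V_5 = 0.0002128
  0.03385·V_5 - 0.000303·V_1 - 0.03333·V_4 - 0.0002128·V_6 = 0
  0.5004·V_6 - 0.5·V_2 - 0.0002128·V_5 = 0
Solving these 6 simultaneous equations (Gaussian elimination) gives:
  V_1 = 0.7225 V, V_2 = 0.6985 V, V_3 = 0.108 V, V_4 = 1.086 V
  V_5 = 1.08 V, V_6 = 0.6985 V
Part 1:
  Read off the nodal solution: V_6 = 0.6985 V
Part 2:
  I_R4 = (V_4 - V_5)/R4 = (1.086 - 1.08)/30 = 0.0001897 A
  Magnitude: I_R4 = 0.0001897 A
Part 3:
  I_R5 = (V_5 - V_6)/R5 = (1.08 - 0.6985)/4700 = 0.00008123 A
  P_R5 = I_R5² × R5 = (0.00008123)² × 4700 = 0.00003102 W

Final answers:
1. V_6 = 0.6985 V
2. I_R4 = 0.0001897 A
3. P_R5 = 3.102e-05 W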